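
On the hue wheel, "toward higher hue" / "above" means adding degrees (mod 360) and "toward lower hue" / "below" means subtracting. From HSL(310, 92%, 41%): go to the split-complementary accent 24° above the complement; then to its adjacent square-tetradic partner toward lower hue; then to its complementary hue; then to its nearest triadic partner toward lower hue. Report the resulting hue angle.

124°

310 + 204 = 514 → 514 − 360 = 154°   (split-comp 24° ↑)
154 − 90 = 64°   (square ↓)
64 + 180 = 244°   (complement)
244 − 120 = 124°   (triadic ↓)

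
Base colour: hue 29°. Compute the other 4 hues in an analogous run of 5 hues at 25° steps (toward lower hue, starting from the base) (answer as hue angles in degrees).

4°, 339°, 314°, and 289°

Analogous hues sit every 25° along the wheel.
29 − 25 = 4°
29 − 50 = -21 → -21 + 360 = 339°
29 − 75 = -46 → -46 + 360 = 314°
29 − 100 = -71 → -71 + 360 = 289°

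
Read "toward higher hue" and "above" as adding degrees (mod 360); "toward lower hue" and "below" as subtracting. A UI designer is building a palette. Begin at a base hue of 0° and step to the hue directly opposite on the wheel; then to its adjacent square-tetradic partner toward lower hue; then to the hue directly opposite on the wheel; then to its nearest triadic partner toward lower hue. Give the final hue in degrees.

complement +180°: 0 + 180 = 180°
square ↓ −90°: 180 − 90 = 90°
complement +180°: 90 + 180 = 270°
triadic ↓ −120°: 270 − 120 = 150°

150°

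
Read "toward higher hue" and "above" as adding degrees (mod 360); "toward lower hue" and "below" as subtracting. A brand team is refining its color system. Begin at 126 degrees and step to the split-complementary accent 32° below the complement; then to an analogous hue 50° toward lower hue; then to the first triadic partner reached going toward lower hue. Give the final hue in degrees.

104°

split-comp 32° ↓ +148°: 126 + 148 = 274°
analog 50° ↓ −50°: 274 − 50 = 224°
triadic ↓ −120°: 224 − 120 = 104°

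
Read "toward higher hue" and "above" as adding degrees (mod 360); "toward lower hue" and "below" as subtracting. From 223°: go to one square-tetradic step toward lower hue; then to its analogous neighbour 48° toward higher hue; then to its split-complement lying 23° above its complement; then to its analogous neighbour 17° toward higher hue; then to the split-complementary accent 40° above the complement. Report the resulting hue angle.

261°

223 − 90 = 133°   (square ↓)
133 + 48 = 181°   (analog 48° ↑)
181 + 203 = 384 → 384 − 360 = 24°   (split-comp 23° ↑)
24 + 17 = 41°   (analog 17° ↑)
41 + 220 = 261°   (split-comp 40° ↑)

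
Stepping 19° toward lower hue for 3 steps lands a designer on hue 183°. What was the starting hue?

3 steps of 19° (toward lower hue) give a net shift of −57°.
Start = end − shift: 183 + 57 = 240°

240°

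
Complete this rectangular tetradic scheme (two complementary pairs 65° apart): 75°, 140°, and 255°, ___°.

A rectangular tetradic uses two complementary pairs 65° apart: offsets 0°, 65°, 180°, 245°.
Among {75°, 140°, 255°}, 255° and 75° are a 180° pair.
The remaining hue 140° needs its own complement: 140 + 180 = 320°

320°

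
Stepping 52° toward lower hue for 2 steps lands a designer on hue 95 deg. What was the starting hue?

2 steps of 52° (toward lower hue) give a net shift of −104°.
Start = end − shift: 95 + 104 = 199°

199°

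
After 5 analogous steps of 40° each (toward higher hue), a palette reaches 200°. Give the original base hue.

5 steps of 40° (toward higher hue) give a net shift of +200°.
Start = end − shift: 200 − 200 = 0°

0°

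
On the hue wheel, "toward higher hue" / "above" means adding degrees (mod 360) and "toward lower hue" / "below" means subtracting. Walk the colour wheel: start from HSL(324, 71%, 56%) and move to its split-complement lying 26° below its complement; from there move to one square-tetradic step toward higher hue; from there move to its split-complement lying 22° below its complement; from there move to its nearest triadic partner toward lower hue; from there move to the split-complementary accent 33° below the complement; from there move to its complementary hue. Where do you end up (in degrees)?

split-comp 26° ↓ +154°: 324 + 154 = 478 → 478 − 360 = 118°
square ↑ +90°: 118 + 90 = 208°
split-comp 22° ↓ +158°: 208 + 158 = 366 → 366 − 360 = 6°
triadic ↓ −120°: 6 − 120 = -114 → -114 + 360 = 246°
split-comp 33° ↓ +147°: 246 + 147 = 393 → 393 − 360 = 33°
complement +180°: 33 + 180 = 213°

213°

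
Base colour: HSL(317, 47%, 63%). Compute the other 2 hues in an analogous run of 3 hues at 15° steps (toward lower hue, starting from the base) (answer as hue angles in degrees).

302° and 287°

Analogous hues sit every 15° along the wheel.
317 − 15 = 302°
317 − 30 = 287°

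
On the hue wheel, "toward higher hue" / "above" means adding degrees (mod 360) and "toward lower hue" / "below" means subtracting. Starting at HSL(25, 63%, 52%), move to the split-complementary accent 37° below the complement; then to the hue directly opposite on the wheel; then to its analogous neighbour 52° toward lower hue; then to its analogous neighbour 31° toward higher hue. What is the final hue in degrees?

327°

split-comp 37° ↓ +143°: 25 + 143 = 168°
complement +180°: 168 + 180 = 348°
analog 52° ↓ −52°: 348 − 52 = 296°
analog 31° ↑ +31°: 296 + 31 = 327°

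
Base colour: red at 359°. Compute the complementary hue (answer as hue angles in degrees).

The complement sits 180° across the wheel.
359 + 180 = 539 → 539 − 360 = 179°

179°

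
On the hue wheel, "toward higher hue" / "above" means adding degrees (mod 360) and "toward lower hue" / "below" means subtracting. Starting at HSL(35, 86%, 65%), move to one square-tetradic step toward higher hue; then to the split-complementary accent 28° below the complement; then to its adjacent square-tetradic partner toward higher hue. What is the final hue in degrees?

35 + 90 = 125°   (square ↑)
125 + 152 = 277°   (split-comp 28° ↓)
277 + 90 = 367 → 367 − 360 = 7°   (square ↑)

7°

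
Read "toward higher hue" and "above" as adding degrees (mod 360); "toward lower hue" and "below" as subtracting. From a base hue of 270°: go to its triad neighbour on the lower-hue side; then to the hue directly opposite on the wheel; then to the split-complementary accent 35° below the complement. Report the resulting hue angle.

−120° (triadic ↓): 270 − 120 = 150°
+180° (complement): 150 + 180 = 330°
+145° (split-comp 35° ↓): 330 + 145 = 475 → 475 − 360 = 115°

115°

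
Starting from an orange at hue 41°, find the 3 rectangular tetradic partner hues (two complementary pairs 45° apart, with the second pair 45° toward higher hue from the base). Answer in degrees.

86°, 221° and 266°

41 + 45 = 86°
41 + 180 = 221°
41 + 225 = 266°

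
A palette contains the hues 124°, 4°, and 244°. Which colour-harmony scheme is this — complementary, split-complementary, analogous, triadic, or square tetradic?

Sort the hues: 4°, 124°, 244°.
Successive gaps around the wheel: 120°, 120°, 120°.
Three hues equally spaced 120° apart form a triad.

triadic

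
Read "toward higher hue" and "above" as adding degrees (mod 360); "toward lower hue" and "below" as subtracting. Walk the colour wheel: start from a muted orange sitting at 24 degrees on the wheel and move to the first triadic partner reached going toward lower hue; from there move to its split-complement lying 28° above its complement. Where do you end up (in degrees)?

112°

−120° (triadic ↓): 24 − 120 = -96 → -96 + 360 = 264°
+208° (split-comp 28° ↑): 264 + 208 = 472 → 472 − 360 = 112°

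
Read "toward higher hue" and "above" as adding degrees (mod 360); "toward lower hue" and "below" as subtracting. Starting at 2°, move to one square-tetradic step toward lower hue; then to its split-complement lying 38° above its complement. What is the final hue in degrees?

−90° (square ↓): 2 − 90 = -88 → -88 + 360 = 272°
+218° (split-comp 38° ↑): 272 + 218 = 490 → 490 − 360 = 130°

130°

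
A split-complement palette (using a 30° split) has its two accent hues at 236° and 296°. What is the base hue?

The accents sit 30° either side of the complement, so the complement is their short-arc midpoint on the wheel.
Short-arc midpoint of 236° and 296°: 266°.
Base is 180° from the complement: 266 − 180 = 86°

86°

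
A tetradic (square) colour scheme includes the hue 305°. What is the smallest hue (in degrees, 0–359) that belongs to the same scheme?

A square tetradic scheme places four hues every 90°.
The full set through 305° is {35°, 125°, 215°, 305°}.

35°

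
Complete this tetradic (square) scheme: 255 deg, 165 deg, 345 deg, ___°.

75°

A square tetradic scheme places four hues every 90°.
The full set through 165° is {75°, 165°, 255°, 345°}.
Given {165°, 255°, 345°}, the missing hue is 75°.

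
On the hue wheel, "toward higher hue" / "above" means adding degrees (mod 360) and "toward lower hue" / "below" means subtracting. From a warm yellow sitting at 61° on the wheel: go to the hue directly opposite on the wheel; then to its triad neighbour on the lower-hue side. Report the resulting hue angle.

61 + 180 = 241°   (complement)
241 − 120 = 121°   (triadic ↓)

121°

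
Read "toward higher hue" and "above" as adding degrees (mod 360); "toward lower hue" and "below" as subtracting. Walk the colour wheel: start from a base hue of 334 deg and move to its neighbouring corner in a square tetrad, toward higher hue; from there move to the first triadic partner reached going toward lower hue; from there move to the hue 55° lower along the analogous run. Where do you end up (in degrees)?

334 + 90 = 424 → 424 − 360 = 64°   (square ↑)
64 − 120 = -56 → -56 + 360 = 304°   (triadic ↓)
304 − 55 = 249°   (analog 55° ↓)

249°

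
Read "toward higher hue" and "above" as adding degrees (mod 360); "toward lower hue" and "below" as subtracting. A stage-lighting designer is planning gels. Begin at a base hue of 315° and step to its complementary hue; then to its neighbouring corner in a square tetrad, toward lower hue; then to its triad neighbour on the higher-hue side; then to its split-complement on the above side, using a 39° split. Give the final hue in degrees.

+180° (complement): 315 + 180 = 495 → 495 − 360 = 135°
−90° (square ↓): 135 − 90 = 45°
+120° (triadic ↑): 45 + 120 = 165°
+219° (split-comp 39° ↑): 165 + 219 = 384 → 384 − 360 = 24°

24°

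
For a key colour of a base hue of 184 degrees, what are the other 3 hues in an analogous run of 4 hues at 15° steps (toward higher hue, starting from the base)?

184 + 15 = 199°
184 + 30 = 214°
184 + 45 = 229°

199°, 214°, and 229°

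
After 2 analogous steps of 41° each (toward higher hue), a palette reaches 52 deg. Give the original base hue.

330°

2 steps of 41° (toward higher hue) give a net shift of +82°.
Start = end − shift: 52 − 82 = -30 → -30 + 360 = 330°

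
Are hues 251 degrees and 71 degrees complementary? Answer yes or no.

yes

Angular distance: |251 − 71| = 180 = 180°.
Complementary requires 180°.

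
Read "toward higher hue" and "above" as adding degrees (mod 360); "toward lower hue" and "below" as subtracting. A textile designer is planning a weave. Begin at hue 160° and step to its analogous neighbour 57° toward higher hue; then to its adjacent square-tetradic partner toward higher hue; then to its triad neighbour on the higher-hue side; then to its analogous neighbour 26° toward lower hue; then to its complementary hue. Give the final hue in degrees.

analog 57° ↑ +57°: 160 + 57 = 217°
square ↑ +90°: 217 + 90 = 307°
triadic ↑ +120°: 307 + 120 = 427 → 427 − 360 = 67°
analog 26° ↓ −26°: 67 − 26 = 41°
complement +180°: 41 + 180 = 221°

221°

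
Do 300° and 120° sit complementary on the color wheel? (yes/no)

Angular distance: |300 − 120| = 180 = 180°.
Complementary requires 180°.

yes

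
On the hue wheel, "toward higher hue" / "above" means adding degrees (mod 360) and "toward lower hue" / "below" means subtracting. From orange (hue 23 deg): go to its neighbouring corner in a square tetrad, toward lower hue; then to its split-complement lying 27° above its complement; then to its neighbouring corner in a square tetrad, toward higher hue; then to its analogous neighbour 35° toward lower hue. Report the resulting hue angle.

square ↓ −90°: 23 − 90 = -67 → -67 + 360 = 293°
split-comp 27° ↑ +207°: 293 + 207 = 500 → 500 − 360 = 140°
square ↑ +90°: 140 + 90 = 230°
analog 35° ↓ −35°: 230 − 35 = 195°

195°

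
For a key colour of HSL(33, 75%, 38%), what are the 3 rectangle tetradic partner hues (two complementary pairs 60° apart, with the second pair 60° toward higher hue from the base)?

A rectangular tetradic uses two complementary pairs 60° apart: offsets 0°, 60°, 180°, 240°.
33 + 60 = 93°
33 + 180 = 213°
33 + 240 = 273°

93°, 213°, 273°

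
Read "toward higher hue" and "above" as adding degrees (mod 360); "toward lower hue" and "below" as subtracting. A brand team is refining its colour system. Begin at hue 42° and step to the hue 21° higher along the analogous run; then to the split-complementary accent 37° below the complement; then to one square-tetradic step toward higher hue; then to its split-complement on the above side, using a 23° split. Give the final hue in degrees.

analog 21° ↑ +21°: 42 + 21 = 63°
split-comp 37° ↓ +143°: 63 + 143 = 206°
square ↑ +90°: 206 + 90 = 296°
split-comp 23° ↑ +203°: 296 + 203 = 499 → 499 − 360 = 139°

139°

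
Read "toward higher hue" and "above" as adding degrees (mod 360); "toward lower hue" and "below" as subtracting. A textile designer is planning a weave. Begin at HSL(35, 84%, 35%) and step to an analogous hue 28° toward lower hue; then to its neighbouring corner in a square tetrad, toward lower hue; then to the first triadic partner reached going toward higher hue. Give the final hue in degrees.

analog 28° ↓ −28°: 35 − 28 = 7°
square ↓ −90°: 7 − 90 = -83 → -83 + 360 = 277°
triadic ↑ +120°: 277 + 120 = 397 → 397 − 360 = 37°

37°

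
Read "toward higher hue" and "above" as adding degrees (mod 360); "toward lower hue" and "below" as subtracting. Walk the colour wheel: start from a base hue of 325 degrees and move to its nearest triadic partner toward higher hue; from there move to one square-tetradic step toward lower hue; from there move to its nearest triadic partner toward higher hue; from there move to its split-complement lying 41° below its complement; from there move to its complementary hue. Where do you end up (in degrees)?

+120° (triadic ↑): 325 + 120 = 445 → 445 − 360 = 85°
−90° (square ↓): 85 − 90 = -5 → -5 + 360 = 355°
+120° (triadic ↑): 355 + 120 = 475 → 475 − 360 = 115°
+139° (split-comp 41° ↓): 115 + 139 = 254°
+180° (complement): 254 + 180 = 434 → 434 − 360 = 74°

74°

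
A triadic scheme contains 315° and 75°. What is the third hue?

195°

A triad spaces three hues 120° apart.
The full set is {75°, 195°, 315°}.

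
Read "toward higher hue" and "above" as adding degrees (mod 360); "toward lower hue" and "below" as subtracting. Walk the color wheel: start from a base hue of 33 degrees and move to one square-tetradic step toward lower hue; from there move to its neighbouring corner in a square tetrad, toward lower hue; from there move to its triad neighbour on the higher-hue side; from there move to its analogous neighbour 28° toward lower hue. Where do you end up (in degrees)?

33 − 90 = -57 → -57 + 360 = 303°   (square ↓)
303 − 90 = 213°   (square ↓)
213 + 120 = 333°   (triadic ↑)
333 − 28 = 305°   (analog 28° ↓)

305°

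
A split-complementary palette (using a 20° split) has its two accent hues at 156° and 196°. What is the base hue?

The accents sit 20° either side of the complement, so the complement is their short-arc midpoint on the wheel.
Short-arc midpoint of 156° and 196°: 176°.
Base is 180° from the complement: 176 − 180 = -4 → -4 + 360 = 356°

356°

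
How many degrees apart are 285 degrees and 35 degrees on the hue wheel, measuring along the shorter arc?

110°

|285 − 35| = 250.
The shorter arc is 360 − 250 = 110°.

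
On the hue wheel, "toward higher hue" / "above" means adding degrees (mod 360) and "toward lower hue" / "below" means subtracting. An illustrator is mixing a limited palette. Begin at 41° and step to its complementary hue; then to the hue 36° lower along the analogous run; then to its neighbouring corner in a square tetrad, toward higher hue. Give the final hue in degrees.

+180° (complement): 41 + 180 = 221°
−36° (analog 36° ↓): 221 − 36 = 185°
+90° (square ↑): 185 + 90 = 275°

275°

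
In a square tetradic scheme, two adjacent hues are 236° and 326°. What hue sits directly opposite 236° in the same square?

56°

A square tetradic scheme places four hues 90° apart; opposite corners are 180° apart.
236 + 180 = 416 → 416 − 360 = 56°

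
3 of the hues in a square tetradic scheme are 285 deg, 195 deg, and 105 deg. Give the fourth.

A square tetradic scheme places four hues every 90°.
The full set through 105° is {15°, 105°, 195°, 285°}.
Given {105°, 195°, 285°}, the missing hue is 15°.

15°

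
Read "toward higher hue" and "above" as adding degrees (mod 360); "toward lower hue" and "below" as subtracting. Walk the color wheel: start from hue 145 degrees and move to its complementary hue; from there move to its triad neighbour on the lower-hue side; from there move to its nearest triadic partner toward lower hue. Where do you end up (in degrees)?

complement +180°: 145 + 180 = 325°
triadic ↓ −120°: 325 − 120 = 205°
triadic ↓ −120°: 205 − 120 = 85°

85°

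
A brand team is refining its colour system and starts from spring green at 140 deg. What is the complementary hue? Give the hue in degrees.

140 + 180 = 320°

320°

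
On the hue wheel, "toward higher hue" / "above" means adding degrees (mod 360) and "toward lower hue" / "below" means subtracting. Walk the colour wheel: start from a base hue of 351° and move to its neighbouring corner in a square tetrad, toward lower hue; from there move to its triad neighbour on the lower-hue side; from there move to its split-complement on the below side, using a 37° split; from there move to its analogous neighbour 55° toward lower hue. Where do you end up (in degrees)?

229°

−90° (square ↓): 351 − 90 = 261°
−120° (triadic ↓): 261 − 120 = 141°
+143° (split-comp 37° ↓): 141 + 143 = 284°
−55° (analog 55° ↓): 284 − 55 = 229°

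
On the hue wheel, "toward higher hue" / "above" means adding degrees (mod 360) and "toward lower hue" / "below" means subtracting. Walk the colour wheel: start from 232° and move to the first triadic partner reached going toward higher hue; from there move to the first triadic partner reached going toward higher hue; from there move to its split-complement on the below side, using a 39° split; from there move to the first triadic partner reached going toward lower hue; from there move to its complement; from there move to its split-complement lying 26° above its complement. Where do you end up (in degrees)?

159°

232 + 120 = 352°   (triadic ↑)
352 + 120 = 472 → 472 − 360 = 112°   (triadic ↑)
112 + 141 = 253°   (split-comp 39° ↓)
253 − 120 = 133°   (triadic ↓)
133 + 180 = 313°   (complement)
313 + 206 = 519 → 519 − 360 = 159°   (split-comp 26° ↑)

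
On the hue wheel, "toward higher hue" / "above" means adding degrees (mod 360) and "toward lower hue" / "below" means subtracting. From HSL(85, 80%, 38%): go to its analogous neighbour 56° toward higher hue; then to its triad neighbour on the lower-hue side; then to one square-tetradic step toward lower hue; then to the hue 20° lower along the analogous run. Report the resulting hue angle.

+56° (analog 56° ↑): 85 + 56 = 141°
−120° (triadic ↓): 141 − 120 = 21°
−90° (square ↓): 21 − 90 = -69 → -69 + 360 = 291°
−20° (analog 20° ↓): 291 − 20 = 271°

271°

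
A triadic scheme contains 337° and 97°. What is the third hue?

A triad spaces three hues 120° apart.
The full set is {97°, 217°, 337°}.

217°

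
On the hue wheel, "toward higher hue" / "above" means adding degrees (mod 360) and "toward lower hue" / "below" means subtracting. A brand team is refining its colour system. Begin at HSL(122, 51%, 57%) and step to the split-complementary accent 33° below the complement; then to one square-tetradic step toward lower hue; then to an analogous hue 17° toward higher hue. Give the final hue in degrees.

split-comp 33° ↓ +147°: 122 + 147 = 269°
square ↓ −90°: 269 − 90 = 179°
analog 17° ↑ +17°: 179 + 17 = 196°

196°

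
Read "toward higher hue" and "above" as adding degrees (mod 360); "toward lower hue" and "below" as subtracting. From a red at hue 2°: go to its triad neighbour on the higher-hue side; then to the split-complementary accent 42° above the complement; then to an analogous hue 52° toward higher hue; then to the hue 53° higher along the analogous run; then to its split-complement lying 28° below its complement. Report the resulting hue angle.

2 + 120 = 122°   (triadic ↑)
122 + 222 = 344°   (split-comp 42° ↑)
344 + 52 = 396 → 396 − 360 = 36°   (analog 52° ↑)
36 + 53 = 89°   (analog 53° ↑)
89 + 152 = 241°   (split-comp 28° ↓)

241°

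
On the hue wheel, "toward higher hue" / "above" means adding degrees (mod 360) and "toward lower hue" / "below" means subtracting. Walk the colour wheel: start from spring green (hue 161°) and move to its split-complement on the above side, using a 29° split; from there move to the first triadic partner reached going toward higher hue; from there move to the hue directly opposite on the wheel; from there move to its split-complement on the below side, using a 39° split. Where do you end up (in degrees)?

91°

split-comp 29° ↑ +209°: 161 + 209 = 370 → 370 − 360 = 10°
triadic ↑ +120°: 10 + 120 = 130°
complement +180°: 130 + 180 = 310°
split-comp 39° ↓ +141°: 310 + 141 = 451 → 451 − 360 = 91°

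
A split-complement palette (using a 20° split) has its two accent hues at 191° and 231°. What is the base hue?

The accents sit 20° either side of the complement, so the complement is their short-arc midpoint on the wheel.
Short-arc midpoint of 191° and 231°: 211°.
Base is 180° from the complement: 211 − 180 = 31°

31°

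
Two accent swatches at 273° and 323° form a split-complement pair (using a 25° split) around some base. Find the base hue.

118°

The accents sit 25° either side of the complement, so the complement is their short-arc midpoint on the wheel.
Short-arc midpoint of 273° and 323°: 298°.
Base is 180° from the complement: 298 − 180 = 118°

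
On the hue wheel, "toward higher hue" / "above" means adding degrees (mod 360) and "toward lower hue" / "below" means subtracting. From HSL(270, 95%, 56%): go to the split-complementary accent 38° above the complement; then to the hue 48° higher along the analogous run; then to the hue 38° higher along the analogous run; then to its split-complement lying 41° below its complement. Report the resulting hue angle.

split-comp 38° ↑ +218°: 270 + 218 = 488 → 488 − 360 = 128°
analog 48° ↑ +48°: 128 + 48 = 176°
analog 38° ↑ +38°: 176 + 38 = 214°
split-comp 41° ↓ +139°: 214 + 139 = 353°

353°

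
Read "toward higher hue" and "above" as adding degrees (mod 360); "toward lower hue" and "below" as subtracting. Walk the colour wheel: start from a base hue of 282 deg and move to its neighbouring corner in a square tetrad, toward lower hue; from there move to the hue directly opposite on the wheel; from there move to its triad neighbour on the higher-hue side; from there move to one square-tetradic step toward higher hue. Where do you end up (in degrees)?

222°

−90° (square ↓): 282 − 90 = 192°
+180° (complement): 192 + 180 = 372 → 372 − 360 = 12°
+120° (triadic ↑): 12 + 120 = 132°
+90° (square ↑): 132 + 90 = 222°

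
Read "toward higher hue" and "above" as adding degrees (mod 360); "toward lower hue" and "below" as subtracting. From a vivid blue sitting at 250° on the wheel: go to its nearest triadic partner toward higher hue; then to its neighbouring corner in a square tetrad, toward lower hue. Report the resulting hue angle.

+120° (triadic ↑): 250 + 120 = 370 → 370 − 360 = 10°
−90° (square ↓): 10 − 90 = -80 → -80 + 360 = 280°

280°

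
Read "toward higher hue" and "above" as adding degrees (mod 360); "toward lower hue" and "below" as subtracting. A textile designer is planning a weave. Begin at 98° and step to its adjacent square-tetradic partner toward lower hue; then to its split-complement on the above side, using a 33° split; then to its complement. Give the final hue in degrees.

41°

square ↓ −90°: 98 − 90 = 8°
split-comp 33° ↑ +213°: 8 + 213 = 221°
complement +180°: 221 + 180 = 401 → 401 − 360 = 41°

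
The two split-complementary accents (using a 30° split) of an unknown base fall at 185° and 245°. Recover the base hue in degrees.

The accents sit 30° either side of the complement, so the complement is their short-arc midpoint on the wheel.
Short-arc midpoint of 185° and 245°: 215°.
Base is 180° from the complement: 215 − 180 = 35°

35°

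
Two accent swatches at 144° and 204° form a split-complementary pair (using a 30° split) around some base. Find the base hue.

The accents sit 30° either side of the complement, so the complement is their short-arc midpoint on the wheel.
Short-arc midpoint of 144° and 204°: 174°.
Base is 180° from the complement: 174 − 180 = -6 → -6 + 360 = 354°

354°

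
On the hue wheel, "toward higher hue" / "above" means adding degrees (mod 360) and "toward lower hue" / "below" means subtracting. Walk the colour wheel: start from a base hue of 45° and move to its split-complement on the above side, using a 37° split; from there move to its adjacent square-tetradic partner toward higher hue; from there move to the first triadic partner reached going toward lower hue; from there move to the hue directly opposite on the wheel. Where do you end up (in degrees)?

52°

split-comp 37° ↑ +217°: 45 + 217 = 262°
square ↑ +90°: 262 + 90 = 352°
triadic ↓ −120°: 352 − 120 = 232°
complement +180°: 232 + 180 = 412 → 412 − 360 = 52°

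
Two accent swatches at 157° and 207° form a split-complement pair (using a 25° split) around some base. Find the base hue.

2°

The accents sit 25° either side of the complement, so the complement is their short-arc midpoint on the wheel.
Short-arc midpoint of 157° and 207°: 182°.
Base is 180° from the complement: 182 − 180 = 2°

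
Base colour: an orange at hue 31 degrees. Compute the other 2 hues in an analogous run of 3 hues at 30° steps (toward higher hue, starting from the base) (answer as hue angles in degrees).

Analogous hues sit every 30° along the wheel.
31 + 30 = 61°
31 + 60 = 91°

61° and 91°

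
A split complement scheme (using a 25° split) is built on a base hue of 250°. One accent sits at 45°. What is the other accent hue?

95°

Split-complementary hues sit 25° either side of the complement.
Complement of the base 250°: 250 + 180 = 430 → 430 − 360 = 70°
The given accent 45° is 25° one side of 70°; the other accent sits 25° the other side: 70 + 25 = 95°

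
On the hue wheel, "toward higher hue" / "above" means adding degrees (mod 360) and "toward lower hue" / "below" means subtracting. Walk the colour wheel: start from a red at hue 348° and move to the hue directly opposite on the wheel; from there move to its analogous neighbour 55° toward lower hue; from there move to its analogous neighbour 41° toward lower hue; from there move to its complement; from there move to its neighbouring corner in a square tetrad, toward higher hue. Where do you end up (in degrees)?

342°

complement +180°: 348 + 180 = 528 → 528 − 360 = 168°
analog 55° ↓ −55°: 168 − 55 = 113°
analog 41° ↓ −41°: 113 − 41 = 72°
complement +180°: 72 + 180 = 252°
square ↑ +90°: 252 + 90 = 342°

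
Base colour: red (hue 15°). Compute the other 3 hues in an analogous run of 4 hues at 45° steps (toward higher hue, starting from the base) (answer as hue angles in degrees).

Analogous hues sit every 45° along the wheel.
15 + 45 = 60°
15 + 90 = 105°
15 + 135 = 150°

60°, 105°, 150°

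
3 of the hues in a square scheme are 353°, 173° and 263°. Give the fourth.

83°

A square tetradic scheme places four hues every 90°.
The full set through 173° is {83°, 173°, 263°, 353°}.
Given {173°, 263°, 353°}, the missing hue is 83°.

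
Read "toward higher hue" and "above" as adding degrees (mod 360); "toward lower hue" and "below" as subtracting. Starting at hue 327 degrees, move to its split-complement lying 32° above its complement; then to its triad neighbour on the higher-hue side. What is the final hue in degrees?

327 + 212 = 539 → 539 − 360 = 179°   (split-comp 32° ↑)
179 + 120 = 299°   (triadic ↑)

299°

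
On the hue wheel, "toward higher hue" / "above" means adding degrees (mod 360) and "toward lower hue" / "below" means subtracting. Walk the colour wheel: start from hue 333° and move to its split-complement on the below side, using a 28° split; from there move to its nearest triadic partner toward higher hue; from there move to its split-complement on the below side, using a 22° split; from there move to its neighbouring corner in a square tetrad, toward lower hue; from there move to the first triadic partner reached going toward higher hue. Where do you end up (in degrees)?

73°

split-comp 28° ↓ +152°: 333 + 152 = 485 → 485 − 360 = 125°
triadic ↑ +120°: 125 + 120 = 245°
split-comp 22° ↓ +158°: 245 + 158 = 403 → 403 − 360 = 43°
square ↓ −90°: 43 − 90 = -47 → -47 + 360 = 313°
triadic ↑ +120°: 313 + 120 = 433 → 433 − 360 = 73°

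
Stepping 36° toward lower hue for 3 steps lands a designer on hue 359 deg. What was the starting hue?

3 steps of 36° (toward lower hue) give a net shift of −108°.
Start = end − shift: 359 + 108 = 467 → 467 − 360 = 107°

107°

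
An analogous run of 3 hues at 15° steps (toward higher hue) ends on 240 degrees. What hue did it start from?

2 steps of 15° (toward higher hue) give a net shift of +30°.
Start = end − shift: 240 − 30 = 210°

210°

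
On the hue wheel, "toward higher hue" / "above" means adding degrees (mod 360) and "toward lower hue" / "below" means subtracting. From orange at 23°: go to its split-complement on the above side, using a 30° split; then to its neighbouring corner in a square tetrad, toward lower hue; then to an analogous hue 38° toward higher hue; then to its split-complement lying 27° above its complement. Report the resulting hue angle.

28°

23 + 210 = 233°   (split-comp 30° ↑)
233 − 90 = 143°   (square ↓)
143 + 38 = 181°   (analog 38° ↑)
181 + 207 = 388 → 388 − 360 = 28°   (split-comp 27° ↑)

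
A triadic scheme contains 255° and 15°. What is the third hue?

135°

A triad spaces three hues 120° apart.
The full set is {15°, 135°, 255°}.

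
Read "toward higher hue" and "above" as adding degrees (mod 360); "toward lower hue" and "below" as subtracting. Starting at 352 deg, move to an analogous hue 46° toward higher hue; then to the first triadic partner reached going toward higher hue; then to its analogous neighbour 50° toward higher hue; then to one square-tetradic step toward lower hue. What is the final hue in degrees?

analog 46° ↑ +46°: 352 + 46 = 398 → 398 − 360 = 38°
triadic ↑ +120°: 38 + 120 = 158°
analog 50° ↑ +50°: 158 + 50 = 208°
square ↓ −90°: 208 − 90 = 118°

118°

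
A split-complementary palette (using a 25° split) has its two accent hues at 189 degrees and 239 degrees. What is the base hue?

The accents sit 25° either side of the complement, so the complement is their short-arc midpoint on the wheel.
Short-arc midpoint of 189° and 239°: 214°.
Base is 180° from the complement: 214 − 180 = 34°

34°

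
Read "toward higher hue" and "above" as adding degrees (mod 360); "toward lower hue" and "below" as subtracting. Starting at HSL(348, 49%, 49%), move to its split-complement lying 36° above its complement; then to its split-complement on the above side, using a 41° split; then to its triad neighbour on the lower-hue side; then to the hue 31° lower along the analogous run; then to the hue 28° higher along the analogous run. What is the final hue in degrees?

+216° (split-comp 36° ↑): 348 + 216 = 564 → 564 − 360 = 204°
+221° (split-comp 41° ↑): 204 + 221 = 425 → 425 − 360 = 65°
−120° (triadic ↓): 65 − 120 = -55 → -55 + 360 = 305°
−31° (analog 31° ↓): 305 − 31 = 274°
+28° (analog 28° ↑): 274 + 28 = 302°

302°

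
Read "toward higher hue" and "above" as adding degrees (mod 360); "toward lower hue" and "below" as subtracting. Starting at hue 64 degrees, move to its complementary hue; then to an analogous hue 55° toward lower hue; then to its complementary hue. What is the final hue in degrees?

9°

64 + 180 = 244°   (complement)
244 − 55 = 189°   (analog 55° ↓)
189 + 180 = 369 → 369 − 360 = 9°   (complement)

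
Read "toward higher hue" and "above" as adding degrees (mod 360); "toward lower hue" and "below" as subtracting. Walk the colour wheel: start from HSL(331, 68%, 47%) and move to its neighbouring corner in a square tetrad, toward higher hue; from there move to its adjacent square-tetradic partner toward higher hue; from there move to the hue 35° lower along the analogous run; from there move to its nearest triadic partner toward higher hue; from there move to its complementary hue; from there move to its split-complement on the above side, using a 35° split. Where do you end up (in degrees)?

271°

square ↑ +90°: 331 + 90 = 421 → 421 − 360 = 61°
square ↑ +90°: 61 + 90 = 151°
analog 35° ↓ −35°: 151 − 35 = 116°
triadic ↑ +120°: 116 + 120 = 236°
complement +180°: 236 + 180 = 416 → 416 − 360 = 56°
split-comp 35° ↑ +215°: 56 + 215 = 271°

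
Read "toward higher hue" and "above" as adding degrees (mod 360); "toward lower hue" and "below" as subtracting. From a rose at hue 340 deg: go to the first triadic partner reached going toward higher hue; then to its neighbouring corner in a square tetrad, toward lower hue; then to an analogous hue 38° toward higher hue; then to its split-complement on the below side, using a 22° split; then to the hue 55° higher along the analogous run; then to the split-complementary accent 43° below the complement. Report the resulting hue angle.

triadic ↑ +120°: 340 + 120 = 460 → 460 − 360 = 100°
square ↓ −90°: 100 − 90 = 10°
analog 38° ↑ +38°: 10 + 38 = 48°
split-comp 22° ↓ +158°: 48 + 158 = 206°
analog 55° ↑ +55°: 206 + 55 = 261°
split-comp 43° ↓ +137°: 261 + 137 = 398 → 398 − 360 = 38°

38°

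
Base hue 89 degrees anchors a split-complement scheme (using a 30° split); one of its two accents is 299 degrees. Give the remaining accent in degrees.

239°

Split-complementary hues sit 30° either side of the complement.
Complement of the base 89°: 89 + 180 = 269°
The given accent 299° is 30° one side of 269°; the other accent sits 30° the other side: 269 − 30 = 239°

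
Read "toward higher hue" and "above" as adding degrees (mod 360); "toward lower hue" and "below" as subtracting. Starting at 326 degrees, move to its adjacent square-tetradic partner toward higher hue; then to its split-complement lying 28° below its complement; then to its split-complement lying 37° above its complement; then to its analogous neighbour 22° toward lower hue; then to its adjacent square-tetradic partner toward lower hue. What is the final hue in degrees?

313°

+90° (square ↑): 326 + 90 = 416 → 416 − 360 = 56°
+152° (split-comp 28° ↓): 56 + 152 = 208°
+217° (split-comp 37° ↑): 208 + 217 = 425 → 425 − 360 = 65°
−22° (analog 22° ↓): 65 − 22 = 43°
−90° (square ↓): 43 − 90 = -47 → -47 + 360 = 313°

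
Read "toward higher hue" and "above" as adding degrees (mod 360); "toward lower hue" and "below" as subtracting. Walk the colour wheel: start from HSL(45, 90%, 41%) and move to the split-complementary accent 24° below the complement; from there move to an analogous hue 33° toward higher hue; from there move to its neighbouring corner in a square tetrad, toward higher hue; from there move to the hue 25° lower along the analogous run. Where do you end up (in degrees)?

299°

45 + 156 = 201°   (split-comp 24° ↓)
201 + 33 = 234°   (analog 33° ↑)
234 + 90 = 324°   (square ↑)
324 − 25 = 299°   (analog 25° ↓)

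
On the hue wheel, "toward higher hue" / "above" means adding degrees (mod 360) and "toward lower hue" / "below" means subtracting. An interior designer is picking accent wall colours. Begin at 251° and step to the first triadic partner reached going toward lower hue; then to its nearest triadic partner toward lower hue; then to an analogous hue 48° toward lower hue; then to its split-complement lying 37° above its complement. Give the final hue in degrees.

triadic ↓ −120°: 251 − 120 = 131°
triadic ↓ −120°: 131 − 120 = 11°
analog 48° ↓ −48°: 11 − 48 = -37 → -37 + 360 = 323°
split-comp 37° ↑ +217°: 323 + 217 = 540 → 540 − 360 = 180°

180°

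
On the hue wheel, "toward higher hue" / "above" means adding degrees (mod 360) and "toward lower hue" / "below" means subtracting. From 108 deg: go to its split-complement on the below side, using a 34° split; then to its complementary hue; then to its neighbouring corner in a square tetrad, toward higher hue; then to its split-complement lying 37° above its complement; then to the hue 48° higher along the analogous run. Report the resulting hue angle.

split-comp 34° ↓ +146°: 108 + 146 = 254°
complement +180°: 254 + 180 = 434 → 434 − 360 = 74°
square ↑ +90°: 74 + 90 = 164°
split-comp 37° ↑ +217°: 164 + 217 = 381 → 381 − 360 = 21°
analog 48° ↑ +48°: 21 + 48 = 69°

69°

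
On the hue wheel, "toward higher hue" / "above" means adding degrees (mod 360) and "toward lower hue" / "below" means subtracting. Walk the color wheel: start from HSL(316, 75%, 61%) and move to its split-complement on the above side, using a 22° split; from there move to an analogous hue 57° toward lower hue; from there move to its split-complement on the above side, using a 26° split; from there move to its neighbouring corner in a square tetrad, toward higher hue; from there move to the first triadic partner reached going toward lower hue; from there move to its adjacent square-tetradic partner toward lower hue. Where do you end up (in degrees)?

split-comp 22° ↑ +202°: 316 + 202 = 518 → 518 − 360 = 158°
analog 57° ↓ −57°: 158 − 57 = 101°
split-comp 26° ↑ +206°: 101 + 206 = 307°
square ↑ +90°: 307 + 90 = 397 → 397 − 360 = 37°
triadic ↓ −120°: 37 − 120 = -83 → -83 + 360 = 277°
square ↓ −90°: 277 − 90 = 187°

187°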